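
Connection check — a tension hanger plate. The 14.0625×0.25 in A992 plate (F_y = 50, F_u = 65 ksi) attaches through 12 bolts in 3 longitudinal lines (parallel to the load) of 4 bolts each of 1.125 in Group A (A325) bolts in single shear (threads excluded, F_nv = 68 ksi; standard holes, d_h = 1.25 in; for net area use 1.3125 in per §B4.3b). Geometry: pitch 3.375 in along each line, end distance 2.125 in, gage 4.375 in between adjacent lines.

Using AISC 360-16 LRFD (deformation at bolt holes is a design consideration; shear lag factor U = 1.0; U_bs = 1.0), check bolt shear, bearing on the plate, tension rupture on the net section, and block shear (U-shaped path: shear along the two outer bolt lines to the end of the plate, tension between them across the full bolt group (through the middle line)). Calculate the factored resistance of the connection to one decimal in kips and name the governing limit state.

123.4 kips (net-section rupture governs)

Bolt shear: A_b = π(1.125)²/4 = 0.99402 in². φR_n = 0.75 × 68 × 0.99402 × 12 × 1 = 608.3 kips.
Bearing (0.25 in plate, F_u = 65 ksi): end bolts L_c = 2.125 − 1.25/2 = 1.5, R_n = min(1.2×1.5×0.25×65, 2.4×1.125×0.25×65) = 29.25 kips/bolt; interior L_c = 3.375 − 1.25 = 2.125, R_n = 41.438 kips/bolt. φR_n = 0.75 × (3×29.25 + 9×41.438) = 345.5 kips.
Tension rupture (net): A_n = (14.0625 − 3×1.3125)×0.25 = 2.5313 in² (U = 1.0, A_e = A_n). φR_n = 0.75 × 65 × 2.5313 = 123.4 kips.
Block shear: shear path 2×[2.125+3×3.375] = 2×12.25 in, A_gv = 6.125, A_nv = 2×(12.25 − 3.5×1.3125)×0.25 = 3.8281 in²; tension across gage: (8.75 − 2×1.3125)×0.25 = 1.5313 in². R_n = min(0.6×65×3.8281, 0.6×50×6.125) + 1.0×65×1.5313 = min(149.3, 183.75) + 99.535 = 248.84 kips. φR_n = 0.75 × 248.84 = 186.6 kips.
Governing: min(608.3, 345.5, 123.4, 186.6) = 123.4 kips → net-section rupture.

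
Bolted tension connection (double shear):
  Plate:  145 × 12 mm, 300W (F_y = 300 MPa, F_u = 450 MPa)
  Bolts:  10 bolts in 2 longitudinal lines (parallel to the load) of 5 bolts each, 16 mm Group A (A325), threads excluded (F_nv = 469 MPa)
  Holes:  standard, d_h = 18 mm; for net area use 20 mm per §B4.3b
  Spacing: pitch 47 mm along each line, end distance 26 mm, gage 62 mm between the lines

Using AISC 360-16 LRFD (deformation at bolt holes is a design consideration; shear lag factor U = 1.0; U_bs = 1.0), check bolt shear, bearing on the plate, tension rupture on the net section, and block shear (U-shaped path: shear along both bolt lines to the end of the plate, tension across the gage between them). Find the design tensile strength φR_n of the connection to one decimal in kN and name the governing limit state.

Bolt shear: A_b = π(16)²/4 = 201.06 mm². φR_n = 0.75 × 469 × 201.06 × 10 × 2 = 1414.5 kN.
Bearing (12 mm plate, F_u = 450 MPa): end bolts L_c = 26 − 18/2 = 17, R_n = min(1.2×17×12×450, 2.4×16×12×450) = 110.16 kN/bolt; interior L_c = 47 − 18 = 29, R_n = 187.92 kN/bolt. φR_n = 0.75 × (2×110.16 + 8×187.92) = 1292.8 kN.
Tension rupture (net): A_n = (145 − 2×20)×12 = 1260 mm² (U = 1.0, A_e = A_n). φR_n = 0.75 × 450 × 1260 = 425.3 kN.
Block shear: shear path 2×[26+4×47] = 2×214 mm, A_gv = 5136, A_nv = 2×(214 − 4.5×20)×12 = 2976 mm²; tension across gage: (62 − 1×20)×12 = 504 mm². R_n = min(0.6×450×2976, 0.6×300×5136) + 1.0×450×504 = min(803.52, 924.48) + 226.8 = 1030.3 kN. φR_n = 0.75 × 1030.3 = 772.7 kN.
Governing: min(1414.5, 1292.8, 425.3, 772.7) = 425.3 kN → net-section rupture.

425.3 kN (net-section rupture governs)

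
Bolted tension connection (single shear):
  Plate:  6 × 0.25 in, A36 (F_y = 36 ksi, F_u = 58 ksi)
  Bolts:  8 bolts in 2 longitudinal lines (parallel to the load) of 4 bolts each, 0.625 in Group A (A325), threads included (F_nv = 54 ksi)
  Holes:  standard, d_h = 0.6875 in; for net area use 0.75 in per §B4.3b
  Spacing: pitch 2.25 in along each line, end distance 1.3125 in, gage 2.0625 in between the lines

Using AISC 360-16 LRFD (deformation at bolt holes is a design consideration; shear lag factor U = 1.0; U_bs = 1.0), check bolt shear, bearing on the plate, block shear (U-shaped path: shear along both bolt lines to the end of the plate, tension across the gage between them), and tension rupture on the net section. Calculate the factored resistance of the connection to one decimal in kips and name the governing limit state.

48.9 kips (net-section rupture governs)

Bolt shear: A_b = π(0.625)²/4 = 0.3068 in². φR_n = 0.75 × 54 × 0.3068 × 8 × 1 = 99.4 kips.
Bearing (0.25 in plate, F_u = 58 ksi): end bolts L_c = 1.3125 − 0.6875/2 = 0.96875, R_n = min(1.2×0.96875×0.25×58, 2.4×0.625×0.25×58) = 16.856 kips/bolt; interior L_c = 2.25 − 0.6875 = 1.5625, R_n = 21.75 kips/bolt. φR_n = 0.75 × (2×16.856 + 6×21.75) = 123.2 kips.
Block shear: shear path 2×[1.3125+3×2.25] = 2×8.0625 in, A_gv = 4.0313, A_nv = 2×(8.0625 − 3.5×0.75)×0.25 = 2.7188 in²; tension across gage: (2.0625 − 1×0.75)×0.25 = 0.32813 in². R_n = min(0.6×58×2.7188, 0.6×36×4.0313) + 1.0×58×0.32813 = min(94.614, 87.076) + 19.032 = 106.11 kips. φR_n = 0.75 × 106.11 = 79.6 kips.
Tension rupture (net): A_n = (6 − 2×0.75)×0.25 = 1.125 in² (U = 1.0, A_e = A_n). φR_n = 0.75 × 58 × 1.125 = 48.9 kips.
Governing: min(99.4, 123.2, 79.6, 48.9) = 48.9 kips → net-section rupture.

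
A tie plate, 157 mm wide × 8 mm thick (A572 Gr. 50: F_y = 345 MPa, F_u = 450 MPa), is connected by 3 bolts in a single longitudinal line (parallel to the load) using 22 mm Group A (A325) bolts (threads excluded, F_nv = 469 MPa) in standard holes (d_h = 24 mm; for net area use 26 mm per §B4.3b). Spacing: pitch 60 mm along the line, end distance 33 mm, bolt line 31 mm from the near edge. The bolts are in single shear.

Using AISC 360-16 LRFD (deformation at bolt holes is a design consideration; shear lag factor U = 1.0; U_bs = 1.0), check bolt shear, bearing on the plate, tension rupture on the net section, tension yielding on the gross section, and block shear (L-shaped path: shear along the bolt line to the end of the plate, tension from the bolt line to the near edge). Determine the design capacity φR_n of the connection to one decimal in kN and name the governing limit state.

191.2 kN (block shear governs)

Bolt shear: A_b = π(22)²/4 = 380.13 mm². φR_n = 0.75 × 469 × 380.13 × 3 × 1 = 401.1 kN.
Bearing (8 mm plate, F_u = 450 MPa): end bolts L_c = 33 − 24/2 = 21, R_n = min(1.2×21×8×450, 2.4×22×8×450) = 90.72 kN/bolt; interior L_c = 60 − 24 = 36, R_n = 155.52 kN/bolt. φR_n = 0.75 × (1×90.72 + 2×155.52) = 301.3 kN.
Tension rupture (net): A_n = (157 − 1×26)×8 = 1048 mm² (U = 1.0, A_e = A_n). φR_n = 0.75 × 450 × 1048 = 353.7 kN.
Tension yield (gross): A_g = 157×8 = 1256 mm². φR_n = 0.90 × 345 × 1256 = 390.0 kN.
Block shear: shear path 1×[33+2×60] = 1×153 mm, A_gv = 1224, A_nv = 1×(153 − 2.5×26)×8 = 704 mm²; tension to near edge: (31 − 0.5×26)×8 = 144 mm². R_n = min(0.6×450×704, 0.6×345×1224) + 1.0×450×144 = min(190.08, 253.37) + 64.8 = 254.88 kN. φR_n = 0.75 × 254.88 = 191.2 kN.
Governing: min(401.1, 301.3, 353.7, 390.0, 191.2) = 191.2 kN → block shear.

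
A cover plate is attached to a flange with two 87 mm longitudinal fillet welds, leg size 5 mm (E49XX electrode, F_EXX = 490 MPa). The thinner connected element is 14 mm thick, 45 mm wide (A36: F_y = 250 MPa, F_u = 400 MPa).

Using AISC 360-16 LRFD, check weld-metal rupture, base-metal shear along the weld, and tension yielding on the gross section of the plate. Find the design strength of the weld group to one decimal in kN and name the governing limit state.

Weld metal: throat = 0.707×5 = 3.535 mm, L = 2×87 = 174 mm. φR_n = 0.75 × 0.6 × 490 × 3.535 × 174 = 135.6 kN.
Base metal shear (14 mm plate): yield φR_n = 1.0×0.6×250×14×174 = 365.4 kN; rupture φR_n = 0.75×0.6×400×14×174 = 438.5 kN; take 365.4 kN (yield).
Tension yield (gross): A_g = 45×14 = 630 mm². φR_n = 0.90 × 250 × 630 = 141.8 kN.
Governing: min(135.6, 365.4, 141.8) = 135.6 kN → weld metal.

135.6 kN (weld metal governs)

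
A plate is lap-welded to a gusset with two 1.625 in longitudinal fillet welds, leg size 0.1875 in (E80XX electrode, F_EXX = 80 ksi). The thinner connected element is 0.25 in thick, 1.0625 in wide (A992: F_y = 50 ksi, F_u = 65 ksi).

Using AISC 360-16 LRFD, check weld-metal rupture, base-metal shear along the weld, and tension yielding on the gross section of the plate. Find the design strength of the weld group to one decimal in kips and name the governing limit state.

Weld metal: throat = 0.707×0.1875 = 0.13256 in, L = 2×1.625 = 3.25 in. φR_n = 0.75 × 0.6 × 80 × 0.13256 × 3.25 = 15.5 kips.
Base metal shear (0.25 in plate): yield φR_n = 1.0×0.6×50×0.25×3.25 = 24.4 kips; rupture φR_n = 0.75×0.6×65×0.25×3.25 = 23.8 kips; take 23.8 kips (rupture).
Tension yield (gross): A_g = 1.0625×0.25 = 0.26563 in². φR_n = 0.90 × 50 × 0.26563 = 12.0 kips.
Governing: min(15.5, 23.8, 12.0) = 12.0 kips → gross-section yield.

12.0 kips (gross-section yield governs)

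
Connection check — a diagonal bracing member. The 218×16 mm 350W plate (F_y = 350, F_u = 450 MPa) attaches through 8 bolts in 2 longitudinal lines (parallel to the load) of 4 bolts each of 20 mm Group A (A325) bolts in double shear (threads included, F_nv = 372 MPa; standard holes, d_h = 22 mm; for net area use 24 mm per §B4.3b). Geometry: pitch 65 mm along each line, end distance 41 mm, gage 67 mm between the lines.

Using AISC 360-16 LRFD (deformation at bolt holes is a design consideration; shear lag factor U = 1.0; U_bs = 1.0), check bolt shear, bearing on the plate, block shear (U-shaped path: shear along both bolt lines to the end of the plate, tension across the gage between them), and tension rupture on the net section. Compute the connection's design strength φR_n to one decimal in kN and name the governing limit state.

918.0 kN (net-section rupture governs)

Bolt shear: A_b = π(20)²/4 = 314.16 mm². φR_n = 0.75 × 372 × 314.16 × 8 × 2 = 1402.4 kN.
Bearing (16 mm plate, F_u = 450 MPa): end bolts L_c = 41 − 22/2 = 30, R_n = min(1.2×30×16×450, 2.4×20×16×450) = 259.2 kN/bolt; interior L_c = 65 − 22 = 43, R_n = 345.6 kN/bolt. φR_n = 0.75 × (2×259.2 + 6×345.6) = 1944.0 kN.
Block shear: shear path 2×[41+3×65] = 2×236 mm, A_gv = 7552, A_nv = 2×(236 − 3.5×24)×16 = 4864 mm²; tension across gage: (67 − 1×24)×16 = 688 mm². R_n = min(0.6×450×4864, 0.6×350×7552) + 1.0×450×688 = min(1313.3, 1585.9) + 309.6 = 1622.9 kN. φR_n = 0.75 × 1622.9 = 1217.2 kN.
Tension rupture (net): A_n = (218 − 2×24)×16 = 2720 mm² (U = 1.0, A_e = A_n). φR_n = 0.75 × 450 × 2720 = 918.0 kN.
Governing: min(1402.4, 1944.0, 1217.2, 918.0) = 918.0 kN → net-section rupture.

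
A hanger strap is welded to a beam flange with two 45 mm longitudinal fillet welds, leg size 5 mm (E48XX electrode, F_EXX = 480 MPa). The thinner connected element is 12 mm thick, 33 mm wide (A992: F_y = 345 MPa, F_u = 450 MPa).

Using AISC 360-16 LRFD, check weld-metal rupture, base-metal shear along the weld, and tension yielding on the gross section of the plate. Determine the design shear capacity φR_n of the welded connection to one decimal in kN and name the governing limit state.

Weld metal: throat = 0.707×5 = 3.535 mm, L = 2×45 = 90 mm. φR_n = 0.75 × 0.6 × 480 × 3.535 × 90 = 68.7 kN.
Base metal shear (12 mm plate): yield φR_n = 1.0×0.6×345×12×90 = 223.6 kN; rupture φR_n = 0.75×0.6×450×12×90 = 218.7 kN; take 218.7 kN (rupture).
Tension yield (gross): A_g = 33×12 = 396 mm². φR_n = 0.90 × 345 × 396 = 123.0 kN.
Governing: min(68.7, 218.7, 123.0) = 68.7 kN → weld metal.

68.7 kN (weld metal governs)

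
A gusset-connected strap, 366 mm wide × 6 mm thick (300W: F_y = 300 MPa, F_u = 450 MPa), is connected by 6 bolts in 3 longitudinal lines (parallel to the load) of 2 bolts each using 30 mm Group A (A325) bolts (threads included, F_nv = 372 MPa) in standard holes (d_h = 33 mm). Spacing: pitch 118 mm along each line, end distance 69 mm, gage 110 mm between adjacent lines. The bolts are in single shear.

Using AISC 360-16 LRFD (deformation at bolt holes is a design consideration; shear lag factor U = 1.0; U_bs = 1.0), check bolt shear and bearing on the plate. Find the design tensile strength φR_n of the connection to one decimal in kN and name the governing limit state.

820.1 kN (bearing governs)

Bolt shear: A_b = π(30)²/4 = 706.86 mm². φR_n = 0.75 × 372 × 706.86 × 6 × 1 = 1183.3 kN.
Bearing (6 mm plate, F_u = 450 MPa): end bolts L_c = 69 − 33/2 = 52.5, R_n = min(1.2×52.5×6×450, 2.4×30×6×450) = 170.1 kN/bolt; interior L_c = 118 − 33 = 85, R_n = 194.4 kN/bolt. φR_n = 0.75 × (3×170.1 + 3×194.4) = 820.1 kN.
Governing: min(1183.3, 820.1) = 820.1 kN → bearing.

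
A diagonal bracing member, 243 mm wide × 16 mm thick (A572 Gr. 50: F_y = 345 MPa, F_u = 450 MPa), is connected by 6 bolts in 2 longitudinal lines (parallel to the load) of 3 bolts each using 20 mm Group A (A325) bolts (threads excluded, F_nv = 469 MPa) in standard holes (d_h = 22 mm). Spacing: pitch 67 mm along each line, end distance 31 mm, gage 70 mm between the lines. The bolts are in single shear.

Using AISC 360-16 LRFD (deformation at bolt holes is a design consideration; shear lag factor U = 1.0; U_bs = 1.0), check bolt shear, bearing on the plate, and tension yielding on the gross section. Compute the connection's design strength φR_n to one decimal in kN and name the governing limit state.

663.0 kN (bolt shear governs)

Bolt shear: A_b = π(20)²/4 = 314.16 mm². φR_n = 0.75 × 469 × 314.16 × 6 × 1 = 663.0 kN.
Bearing (16 mm plate, F_u = 450 MPa): end bolts L_c = 31 − 22/2 = 20, R_n = min(1.2×20×16×450, 2.4×20×16×450) = 172.8 kN/bolt; interior L_c = 67 − 22 = 45, R_n = 345.6 kN/bolt. φR_n = 0.75 × (2×172.8 + 4×345.6) = 1296.0 kN.
Tension yield (gross): A_g = 243×16 = 3888 mm². φR_n = 0.90 × 345 × 3888 = 1207.2 kN.
Governing: min(663.0, 1296.0, 1207.2) = 663.0 kN → bolt shear.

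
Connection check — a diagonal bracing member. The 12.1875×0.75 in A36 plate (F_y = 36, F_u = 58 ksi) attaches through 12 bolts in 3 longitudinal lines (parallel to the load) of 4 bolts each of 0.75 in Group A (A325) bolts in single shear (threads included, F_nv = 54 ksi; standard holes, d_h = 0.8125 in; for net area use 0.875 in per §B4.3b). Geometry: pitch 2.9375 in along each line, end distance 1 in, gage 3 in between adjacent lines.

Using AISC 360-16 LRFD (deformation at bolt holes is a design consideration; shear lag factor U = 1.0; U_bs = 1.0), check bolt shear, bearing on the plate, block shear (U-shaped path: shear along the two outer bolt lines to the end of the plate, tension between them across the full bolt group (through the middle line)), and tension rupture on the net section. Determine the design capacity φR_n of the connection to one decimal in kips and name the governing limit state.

Bolt shear: A_b = π(0.75)²/4 = 0.44179 in². φR_n = 0.75 × 54 × 0.44179 × 12 × 1 = 214.7 kips.
Bearing (0.75 in plate, F_u = 58 ksi): end bolts L_c = 1 − 0.8125/2 = 0.59375, R_n = min(1.2×0.59375×0.75×58, 2.4×0.75×0.75×58) = 30.994 kips/bolt; interior L_c = 2.9375 − 0.8125 = 2.125, R_n = 78.3 kips/bolt. φR_n = 0.75 × (3×30.994 + 9×78.3) = 598.3 kips.
Block shear: shear path 2×[1+3×2.9375] = 2×9.8125 in, A_gv = 14.719, A_nv = 2×(9.8125 − 3.5×0.875)×0.75 = 10.125 in²; tension across gage: (6 − 2×0.875)×0.75 = 3.1875 in². R_n = min(0.6×58×10.125, 0.6×36×14.719) + 1.0×58×3.1875 = min(352.35, 317.93) + 184.88 = 502.81 kips. φR_n = 0.75 × 502.81 = 377.1 kips.
Tension rupture (net): A_n = (12.1875 − 3×0.875)×0.75 = 7.1719 in² (U = 1.0, A_e = A_n). φR_n = 0.75 × 58 × 7.1719 = 312.0 kips.
Governing: min(214.7, 598.3, 377.1, 312.0) = 214.7 kips → bolt shear.

214.7 kips (bolt shear governs)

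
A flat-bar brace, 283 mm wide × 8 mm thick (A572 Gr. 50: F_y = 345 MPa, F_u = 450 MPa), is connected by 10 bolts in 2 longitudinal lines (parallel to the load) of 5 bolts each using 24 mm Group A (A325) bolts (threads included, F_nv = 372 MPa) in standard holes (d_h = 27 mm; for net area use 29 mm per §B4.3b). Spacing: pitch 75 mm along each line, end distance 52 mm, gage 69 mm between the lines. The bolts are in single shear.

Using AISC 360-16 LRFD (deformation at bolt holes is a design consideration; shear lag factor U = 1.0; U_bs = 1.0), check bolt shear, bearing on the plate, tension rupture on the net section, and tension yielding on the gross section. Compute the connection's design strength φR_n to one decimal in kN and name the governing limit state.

607.5 kN (net-section rupture governs)

Bolt shear: A_b = π(24)²/4 = 452.39 mm². φR_n = 0.75 × 372 × 452.39 × 10 × 1 = 1262.2 kN.
Bearing (8 mm plate, F_u = 450 MPa): end bolts L_c = 52 − 27/2 = 38.5, R_n = min(1.2×38.5×8×450, 2.4×24×8×450) = 166.32 kN/bolt; interior L_c = 75 − 27 = 48, R_n = 207.36 kN/bolt. φR_n = 0.75 × (2×166.32 + 8×207.36) = 1493.6 kN.
Tension rupture (net): A_n = (283 − 2×29)×8 = 1800 mm² (U = 1.0, A_e = A_n). φR_n = 0.75 × 450 × 1800 = 607.5 kN.
Tension yield (gross): A_g = 283×8 = 2264 mm². φR_n = 0.90 × 345 × 2264 = 703.0 kN.
Governing: min(1262.2, 1493.6, 607.5, 703.0) = 607.5 kN → net-section rupture.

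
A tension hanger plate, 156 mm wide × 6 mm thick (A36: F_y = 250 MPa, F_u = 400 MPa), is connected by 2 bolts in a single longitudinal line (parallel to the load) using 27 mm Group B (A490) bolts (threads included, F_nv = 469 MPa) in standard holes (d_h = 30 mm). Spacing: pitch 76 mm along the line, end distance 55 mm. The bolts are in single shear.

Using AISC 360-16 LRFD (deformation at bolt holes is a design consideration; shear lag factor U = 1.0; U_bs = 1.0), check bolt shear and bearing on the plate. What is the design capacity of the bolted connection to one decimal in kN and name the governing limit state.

185.8 kN (bearing governs)

Bolt shear: A_b = π(27)²/4 = 572.56 mm². φR_n = 0.75 × 469 × 572.56 × 2 × 1 = 402.8 kN.
Bearing (6 mm plate, F_u = 400 MPa): end bolts L_c = 55 − 30/2 = 40, R_n = min(1.2×40×6×400, 2.4×27×6×400) = 115.2 kN/bolt; interior L_c = 76 − 30 = 46, R_n = 132.48 kN/bolt. φR_n = 0.75 × (1×115.2 + 1×132.48) = 185.8 kN.
Governing: min(402.8, 185.8) = 185.8 kN → bearing.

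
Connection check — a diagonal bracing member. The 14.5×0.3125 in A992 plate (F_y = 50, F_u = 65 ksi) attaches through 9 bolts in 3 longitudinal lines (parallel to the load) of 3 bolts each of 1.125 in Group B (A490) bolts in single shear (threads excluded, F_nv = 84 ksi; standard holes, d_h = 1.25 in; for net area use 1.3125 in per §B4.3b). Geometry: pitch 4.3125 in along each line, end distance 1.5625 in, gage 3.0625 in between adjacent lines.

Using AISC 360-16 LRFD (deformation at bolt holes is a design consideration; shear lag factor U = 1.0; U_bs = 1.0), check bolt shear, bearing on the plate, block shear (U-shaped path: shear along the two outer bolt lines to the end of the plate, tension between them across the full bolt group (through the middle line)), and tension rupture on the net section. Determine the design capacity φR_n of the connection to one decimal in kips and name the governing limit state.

160.9 kips (net-section rupture governs)

Bolt shear: A_b = π(1.125)²/4 = 0.99402 in². φR_n = 0.75 × 84 × 0.99402 × 9 × 1 = 563.6 kips.
Bearing (0.3125 in plate, F_u = 65 ksi): end bolts L_c = 1.5625 − 1.25/2 = 0.9375, R_n = min(1.2×0.9375×0.3125×65, 2.4×1.125×0.3125×65) = 22.852 kips/bolt; interior L_c = 4.3125 − 1.25 = 3.0625, R_n = 54.844 kips/bolt. φR_n = 0.75 × (3×22.852 + 6×54.844) = 298.2 kips.
Block shear: shear path 2×[1.5625+2×4.3125] = 2×10.1875 in, A_gv = 6.3672, A_nv = 2×(10.1875 − 2.5×1.3125)×0.3125 = 4.3164 in²; tension across gage: (6.125 − 2×1.3125)×0.3125 = 1.0938 in². R_n = min(0.6×65×4.3164, 0.6×50×6.3672) + 1.0×65×1.0938 = min(168.34, 191.02) + 71.097 = 239.44 kips. φR_n = 0.75 × 239.44 = 179.6 kips.
Tension rupture (net): A_n = (14.5 − 3×1.3125)×0.3125 = 3.3008 in² (U = 1.0, A_e = A_n). φR_n = 0.75 × 65 × 3.3008 = 160.9 kips.
Governing: min(563.6, 298.2, 179.6, 160.9) = 160.9 kips → net-section rupture.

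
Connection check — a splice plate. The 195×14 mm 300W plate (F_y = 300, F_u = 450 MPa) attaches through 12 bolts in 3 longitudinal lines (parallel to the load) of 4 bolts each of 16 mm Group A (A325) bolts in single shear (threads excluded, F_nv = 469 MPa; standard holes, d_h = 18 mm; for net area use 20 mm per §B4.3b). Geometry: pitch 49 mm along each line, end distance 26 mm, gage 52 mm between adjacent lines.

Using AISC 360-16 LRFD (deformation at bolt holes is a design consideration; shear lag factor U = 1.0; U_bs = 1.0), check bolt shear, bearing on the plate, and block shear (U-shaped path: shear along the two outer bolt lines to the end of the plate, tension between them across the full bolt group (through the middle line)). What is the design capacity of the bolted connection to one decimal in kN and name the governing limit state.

848.7 kN (bolt shear governs)

Bolt shear: A_b = π(16)²/4 = 201.06 mm². φR_n = 0.75 × 469 × 201.06 × 12 × 1 = 848.7 kN.
Bearing (14 mm plate, F_u = 450 MPa): end bolts L_c = 26 − 18/2 = 17, R_n = min(1.2×17×14×450, 2.4×16×14×450) = 128.52 kN/bolt; interior L_c = 49 − 18 = 31, R_n = 234.36 kN/bolt. φR_n = 0.75 × (3×128.52 + 9×234.36) = 1871.1 kN.
Block shear: shear path 2×[26+3×49] = 2×173 mm, A_gv = 4844, A_nv = 2×(173 − 3.5×20)×14 = 2884 mm²; tension across gage: (104 − 2×20)×14 = 896 mm². R_n = min(0.6×450×2884, 0.6×300×4844) + 1.0×450×896 = min(778.68, 871.92) + 403.2 = 1181.9 kN. φR_n = 0.75 × 1181.9 = 886.4 kN.
Governing: min(848.7, 1871.1, 886.4) = 848.7 kN → bolt shear.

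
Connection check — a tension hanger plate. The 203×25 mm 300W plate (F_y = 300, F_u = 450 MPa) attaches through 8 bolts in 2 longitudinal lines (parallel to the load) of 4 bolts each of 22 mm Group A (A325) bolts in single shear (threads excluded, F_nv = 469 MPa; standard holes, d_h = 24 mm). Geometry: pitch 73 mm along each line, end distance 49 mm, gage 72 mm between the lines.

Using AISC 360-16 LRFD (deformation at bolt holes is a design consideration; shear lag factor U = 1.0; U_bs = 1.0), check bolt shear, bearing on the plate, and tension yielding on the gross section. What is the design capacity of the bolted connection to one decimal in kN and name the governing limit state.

Bolt shear: A_b = π(22)²/4 = 380.13 mm². φR_n = 0.75 × 469 × 380.13 × 8 × 1 = 1069.7 kN.
Bearing (25 mm plate, F_u = 450 MPa): end bolts L_c = 49 − 24/2 = 37, R_n = min(1.2×37×25×450, 2.4×22×25×450) = 499.5 kN/bolt; interior L_c = 73 − 24 = 49, R_n = 594 kN/bolt. φR_n = 0.75 × (2×499.5 + 6×594) = 3422.3 kN.
Tension yield (gross): A_g = 203×25 = 5075 mm². φR_n = 0.90 × 300 × 5075 = 1370.3 kN.
Governing: min(1069.7, 3422.3, 1370.3) = 1069.7 kN → bolt shear.

1069.7 kN (bolt shear governs)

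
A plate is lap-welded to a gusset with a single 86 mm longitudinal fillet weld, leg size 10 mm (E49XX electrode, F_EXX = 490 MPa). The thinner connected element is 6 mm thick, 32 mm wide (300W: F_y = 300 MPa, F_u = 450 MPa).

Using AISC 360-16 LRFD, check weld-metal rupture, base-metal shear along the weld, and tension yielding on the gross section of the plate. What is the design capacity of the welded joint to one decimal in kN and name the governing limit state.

51.8 kN (gross-section yield governs)

Weld metal: throat = 0.707×10 = 7.07 mm, L = 86 mm. φR_n = 0.75 × 0.6 × 490 × 7.07 × 86 = 134.1 kN.
Base metal shear (6 mm plate): yield φR_n = 1.0×0.6×300×6×86 = 92.9 kN; rupture φR_n = 0.75×0.6×450×6×86 = 104.5 kN; take 92.9 kN (yield).
Tension yield (gross): A_g = 32×6 = 192 mm². φR_n = 0.90 × 300 × 192 = 51.8 kN.
Governing: min(134.1, 92.9, 51.8) = 51.8 kN → gross-section yield.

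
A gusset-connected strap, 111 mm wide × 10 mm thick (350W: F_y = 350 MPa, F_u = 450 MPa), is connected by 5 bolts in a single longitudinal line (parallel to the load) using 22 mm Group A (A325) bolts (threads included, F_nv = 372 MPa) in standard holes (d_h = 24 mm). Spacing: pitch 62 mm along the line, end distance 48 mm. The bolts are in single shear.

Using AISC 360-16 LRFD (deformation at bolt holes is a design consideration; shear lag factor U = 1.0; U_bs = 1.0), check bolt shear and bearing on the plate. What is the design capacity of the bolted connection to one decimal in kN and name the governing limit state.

Bolt shear: A_b = π(22)²/4 = 380.13 mm². φR_n = 0.75 × 372 × 380.13 × 5 × 1 = 530.3 kN.
Bearing (10 mm plate, F_u = 450 MPa): end bolts L_c = 48 − 24/2 = 36, R_n = min(1.2×36×10×450, 2.4×22×10×450) = 194.4 kN/bolt; interior L_c = 62 − 24 = 38, R_n = 205.2 kN/bolt. φR_n = 0.75 × (1×194.4 + 4×205.2) = 761.4 kN.
Governing: min(530.3, 761.4) = 530.3 kN → bolt shear.

530.3 kN (bolt shear governs)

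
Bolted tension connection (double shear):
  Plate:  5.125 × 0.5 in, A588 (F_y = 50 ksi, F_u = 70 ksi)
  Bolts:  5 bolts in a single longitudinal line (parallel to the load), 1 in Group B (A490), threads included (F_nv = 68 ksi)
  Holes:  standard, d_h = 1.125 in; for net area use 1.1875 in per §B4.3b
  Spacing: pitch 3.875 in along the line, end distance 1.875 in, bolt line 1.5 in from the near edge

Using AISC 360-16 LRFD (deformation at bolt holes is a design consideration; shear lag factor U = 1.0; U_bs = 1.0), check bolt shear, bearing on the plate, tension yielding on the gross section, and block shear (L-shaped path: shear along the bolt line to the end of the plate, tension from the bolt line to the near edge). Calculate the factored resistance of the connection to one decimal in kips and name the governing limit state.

115.3 kips (gross-section yield governs)

Bolt shear: A_b = π(1)²/4 = 0.7854 in². φR_n = 0.75 × 68 × 0.7854 × 5 × 2 = 400.6 kips.
Bearing (0.5 in plate, F_u = 70 ksi): end bolts L_c = 1.875 − 1.125/2 = 1.3125, R_n = min(1.2×1.3125×0.5×70, 2.4×1×0.5×70) = 55.125 kips/bolt; interior L_c = 3.875 − 1.125 = 2.75, R_n = 84 kips/bolt. φR_n = 0.75 × (1×55.125 + 4×84) = 293.3 kips.
Tension yield (gross): A_g = 5.125×0.5 = 2.5625 in². φR_n = 0.90 × 50 × 2.5625 = 115.3 kips.
Block shear: shear path 1×[1.875+4×3.875] = 1×17.375 in, A_gv = 8.6875, A_nv = 1×(17.375 − 4.5×1.1875)×0.5 = 6.0156 in²; tension to near edge: (1.5 − 0.5×1.1875)×0.5 = 0.45313 in². R_n = min(0.6×70×6.0156, 0.6×50×8.6875) + 1.0×70×0.45313 = min(252.66, 260.63) + 31.719 = 284.38 kips. φR_n = 0.75 × 284.38 = 213.3 kips.
Governing: min(400.6, 293.3, 115.3, 213.3) = 115.3 kips → gross-section yield.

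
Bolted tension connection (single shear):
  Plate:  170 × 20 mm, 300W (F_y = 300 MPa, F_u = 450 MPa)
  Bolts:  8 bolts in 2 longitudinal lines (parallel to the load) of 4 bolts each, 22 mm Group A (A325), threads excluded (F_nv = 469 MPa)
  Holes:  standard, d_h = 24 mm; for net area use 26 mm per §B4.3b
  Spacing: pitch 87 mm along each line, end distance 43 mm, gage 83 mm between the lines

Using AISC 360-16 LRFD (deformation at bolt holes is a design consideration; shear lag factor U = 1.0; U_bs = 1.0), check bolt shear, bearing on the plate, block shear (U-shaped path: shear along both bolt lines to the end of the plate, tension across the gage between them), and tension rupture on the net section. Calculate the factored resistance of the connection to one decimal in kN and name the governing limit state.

Bolt shear: A_b = π(22)²/4 = 380.13 mm². φR_n = 0.75 × 469 × 380.13 × 8 × 1 = 1069.7 kN.
Bearing (20 mm plate, F_u = 450 MPa): end bolts L_c = 43 − 24/2 = 31, R_n = min(1.2×31×20×450, 2.4×22×20×450) = 334.8 kN/bolt; interior L_c = 87 − 24 = 63, R_n = 475.2 kN/bolt. φR_n = 0.75 × (2×334.8 + 6×475.2) = 2640.6 kN.
Block shear: shear path 2×[43+3×87] = 2×304 mm, A_gv = 12160, A_nv = 2×(304 − 3.5×26)×20 = 8520 mm²; tension across gage: (83 − 1×26)×20 = 1140 mm². R_n = min(0.6×450×8520, 0.6×300×12160) + 1.0×450×1140 = min(2300.4, 2188.8) + 513 = 2701.8 kN. φR_n = 0.75 × 2701.8 = 2026.4 kN.
Tension rupture (net): A_n = (170 − 2×26)×20 = 2360 mm² (U = 1.0, A_e = A_n). φR_n = 0.75 × 450 × 2360 = 796.5 kN.
Governing: min(1069.7, 2640.6, 2026.4, 796.5) = 796.5 kN → net-section rupture.

796.5 kN (net-section rupture governs)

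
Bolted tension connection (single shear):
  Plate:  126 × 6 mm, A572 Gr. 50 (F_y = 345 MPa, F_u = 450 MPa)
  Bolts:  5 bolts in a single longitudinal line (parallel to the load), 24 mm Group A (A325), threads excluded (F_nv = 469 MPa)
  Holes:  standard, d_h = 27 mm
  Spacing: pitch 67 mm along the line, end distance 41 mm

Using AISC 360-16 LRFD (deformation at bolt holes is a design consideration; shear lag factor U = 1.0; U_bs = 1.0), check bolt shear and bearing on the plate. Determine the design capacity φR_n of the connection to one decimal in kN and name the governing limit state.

Bolt shear: A_b = π(24)²/4 = 452.39 mm². φR_n = 0.75 × 469 × 452.39 × 5 × 1 = 795.6 kN.
Bearing (6 mm plate, F_u = 450 MPa): end bolts L_c = 41 − 27/2 = 27.5, R_n = min(1.2×27.5×6×450, 2.4×24×6×450) = 89.1 kN/bolt; interior L_c = 67 − 27 = 40, R_n = 129.6 kN/bolt. φR_n = 0.75 × (1×89.1 + 4×129.6) = 455.6 kN.
Governing: min(795.6, 455.6) = 455.6 kN → bearing.

455.6 kN (bearing governs)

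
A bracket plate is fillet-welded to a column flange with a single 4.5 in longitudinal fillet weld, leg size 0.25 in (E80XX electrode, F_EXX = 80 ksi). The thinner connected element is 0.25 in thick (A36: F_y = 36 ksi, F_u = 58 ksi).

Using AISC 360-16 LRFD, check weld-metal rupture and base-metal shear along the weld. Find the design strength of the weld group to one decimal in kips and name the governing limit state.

24.3 kips (base-metal shear governs)

Weld metal: throat = 0.707×0.25 = 0.17675 in, L = 4.5 in. φR_n = 0.75 × 0.6 × 80 × 0.17675 × 4.5 = 28.6 kips.
Base metal shear (0.25 in plate): yield φR_n = 1.0×0.6×36×0.25×4.5 = 24.3 kips; rupture φR_n = 0.75×0.6×58×0.25×4.5 = 29.4 kips; take 24.3 kips (yield).
Governing: min(28.6, 24.3) = 24.3 kips → base-metal shear.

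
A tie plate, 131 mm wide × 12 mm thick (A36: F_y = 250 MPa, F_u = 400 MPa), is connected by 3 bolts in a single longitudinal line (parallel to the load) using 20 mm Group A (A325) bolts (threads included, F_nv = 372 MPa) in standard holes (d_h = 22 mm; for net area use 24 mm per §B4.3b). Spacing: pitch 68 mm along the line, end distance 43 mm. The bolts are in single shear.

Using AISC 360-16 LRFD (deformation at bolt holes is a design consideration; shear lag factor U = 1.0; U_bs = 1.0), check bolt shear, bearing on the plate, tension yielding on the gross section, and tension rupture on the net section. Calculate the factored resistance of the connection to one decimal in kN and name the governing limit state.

Bolt shear: A_b = π(20)²/4 = 314.16 mm². φR_n = 0.75 × 372 × 314.16 × 3 × 1 = 263.0 kN.
Bearing (12 mm plate, F_u = 400 MPa): end bolts L_c = 43 − 22/2 = 32, R_n = min(1.2×32×12×400, 2.4×20×12×400) = 184.32 kN/bolt; interior L_c = 68 − 22 = 46, R_n = 230.4 kN/bolt. φR_n = 0.75 × (1×184.32 + 2×230.4) = 483.8 kN.
Tension yield (gross): A_g = 131×12 = 1572 mm². φR_n = 0.90 × 250 × 1572 = 353.7 kN.
Tension rupture (net): A_n = (131 − 1×24)×12 = 1284 mm² (U = 1.0, A_e = A_n). φR_n = 0.75 × 400 × 1284 = 385.2 kN.
Governing: min(263.0, 483.8, 353.7, 385.2) = 263.0 kN → bolt shear.

263.0 kN (bolt shear governs)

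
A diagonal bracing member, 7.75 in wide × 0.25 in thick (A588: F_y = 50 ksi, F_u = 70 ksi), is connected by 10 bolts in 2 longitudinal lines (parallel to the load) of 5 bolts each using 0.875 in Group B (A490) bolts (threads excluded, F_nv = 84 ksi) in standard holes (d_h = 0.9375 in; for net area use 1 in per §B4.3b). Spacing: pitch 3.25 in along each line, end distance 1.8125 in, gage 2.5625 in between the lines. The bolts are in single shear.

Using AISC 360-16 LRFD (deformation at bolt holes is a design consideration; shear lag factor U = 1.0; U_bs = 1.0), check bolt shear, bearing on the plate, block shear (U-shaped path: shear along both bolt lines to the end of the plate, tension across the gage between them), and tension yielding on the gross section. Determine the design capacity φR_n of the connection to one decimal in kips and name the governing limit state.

87.2 kips (gross-section yield governs)

Bolt shear: A_b = π(0.875)²/4 = 0.60132 in². φR_n = 0.75 × 84 × 0.60132 × 10 × 1 = 378.8 kips.
Bearing (0.25 in plate, F_u = 70 ksi): end bolts L_c = 1.8125 − 0.9375/2 = 1.34375, R_n = min(1.2×1.34375×0.25×70, 2.4×0.875×0.25×70) = 28.219 kips/bolt; interior L_c = 3.25 − 0.9375 = 2.3125, R_n = 36.75 kips/bolt. φR_n = 0.75 × (2×28.219 + 8×36.75) = 262.8 kips.
Block shear: shear path 2×[1.8125+4×3.25] = 2×14.8125 in, A_gv = 7.4063, A_nv = 2×(14.8125 − 4.5×1)×0.25 = 5.1563 in²; tension across gage: (2.5625 − 1×1)×0.25 = 0.39063 in². R_n = min(0.6×70×5.1563, 0.6×50×7.4063) + 1.0×70×0.39063 = min(216.56, 222.19) + 27.344 = 243.9 kips. φR_n = 0.75 × 243.9 = 182.9 kips.
Tension yield (gross): A_g = 7.75×0.25 = 1.9375 in². φR_n = 0.90 × 50 × 1.9375 = 87.2 kips.
Governing: min(378.8, 262.8, 182.9, 87.2) = 87.2 kips → gross-section yield.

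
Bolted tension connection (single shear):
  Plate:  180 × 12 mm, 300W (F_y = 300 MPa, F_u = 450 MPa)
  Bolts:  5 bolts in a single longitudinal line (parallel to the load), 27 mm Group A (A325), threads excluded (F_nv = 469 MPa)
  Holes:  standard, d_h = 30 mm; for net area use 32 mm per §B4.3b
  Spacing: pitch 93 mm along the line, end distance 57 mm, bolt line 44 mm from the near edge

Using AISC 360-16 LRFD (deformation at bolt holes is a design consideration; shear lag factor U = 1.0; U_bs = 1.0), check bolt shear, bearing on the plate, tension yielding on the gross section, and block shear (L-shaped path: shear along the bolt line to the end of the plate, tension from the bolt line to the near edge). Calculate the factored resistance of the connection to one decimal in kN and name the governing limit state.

583.2 kN (gross-section yield governs)

Bolt shear: A_b = π(27)²/4 = 572.56 mm². φR_n = 0.75 × 469 × 572.56 × 5 × 1 = 1007.0 kN.
Bearing (12 mm plate, F_u = 450 MPa): end bolts L_c = 57 − 30/2 = 42, R_n = min(1.2×42×12×450, 2.4×27×12×450) = 272.16 kN/bolt; interior L_c = 93 − 30 = 63, R_n = 349.92 kN/bolt. φR_n = 0.75 × (1×272.16 + 4×349.92) = 1253.9 kN.
Tension yield (gross): A_g = 180×12 = 2160 mm². φR_n = 0.90 × 300 × 2160 = 583.2 kN.
Block shear: shear path 1×[57+4×93] = 1×429 mm, A_gv = 5148, A_nv = 1×(429 − 4.5×32)×12 = 3420 mm²; tension to near edge: (44 − 0.5×32)×12 = 336 mm². R_n = min(0.6×450×3420, 0.6×300×5148) + 1.0×450×336 = min(923.4, 926.64) + 151.2 = 1074.6 kN. φR_n = 0.75 × 1074.6 = 806.0 kN.
Governing: min(1007.0, 1253.9, 583.2, 806.0) = 583.2 kN → gross-section yield.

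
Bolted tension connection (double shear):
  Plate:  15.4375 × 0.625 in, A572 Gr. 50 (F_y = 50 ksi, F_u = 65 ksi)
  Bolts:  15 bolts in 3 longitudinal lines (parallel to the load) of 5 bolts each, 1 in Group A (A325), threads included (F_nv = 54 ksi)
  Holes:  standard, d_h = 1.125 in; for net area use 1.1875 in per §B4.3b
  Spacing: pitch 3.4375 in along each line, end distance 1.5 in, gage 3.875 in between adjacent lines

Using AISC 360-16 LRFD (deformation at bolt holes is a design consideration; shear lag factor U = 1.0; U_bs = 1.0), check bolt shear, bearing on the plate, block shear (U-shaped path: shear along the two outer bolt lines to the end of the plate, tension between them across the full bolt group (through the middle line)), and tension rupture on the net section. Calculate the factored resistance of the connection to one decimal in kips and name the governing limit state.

361.8 kips (net-section rupture governs)

Bolt shear: A_b = π(1)²/4 = 0.7854 in². φR_n = 0.75 × 54 × 0.7854 × 15 × 2 = 954.3 kips.
Bearing (0.625 in plate, F_u = 65 ksi): end bolts L_c = 1.5 − 1.125/2 = 0.9375, R_n = min(1.2×0.9375×0.625×65, 2.4×1×0.625×65) = 45.703 kips/bolt; interior L_c = 3.4375 − 1.125 = 2.3125, R_n = 97.5 kips/bolt. φR_n = 0.75 × (3×45.703 + 12×97.5) = 980.3 kips.
Block shear: shear path 2×[1.5+4×3.4375] = 2×15.25 in, A_gv = 19.063, A_nv = 2×(15.25 − 4.5×1.1875)×0.625 = 12.383 in²; tension across gage: (7.75 − 2×1.1875)×0.625 = 3.3594 in². R_n = min(0.6×65×12.383, 0.6×50×19.063) + 1.0×65×3.3594 = min(482.94, 571.89) + 218.36 = 701.3 kips. φR_n = 0.75 × 701.3 = 526.0 kips.
Tension rupture (net): A_n = (15.4375 − 3×1.1875)×0.625 = 7.4219 in² (U = 1.0, A_e = A_n). φR_n = 0.75 × 65 × 7.4219 = 361.8 kips.
Governing: min(954.3, 980.3, 526.0, 361.8) = 361.8 kips → net-section rupture.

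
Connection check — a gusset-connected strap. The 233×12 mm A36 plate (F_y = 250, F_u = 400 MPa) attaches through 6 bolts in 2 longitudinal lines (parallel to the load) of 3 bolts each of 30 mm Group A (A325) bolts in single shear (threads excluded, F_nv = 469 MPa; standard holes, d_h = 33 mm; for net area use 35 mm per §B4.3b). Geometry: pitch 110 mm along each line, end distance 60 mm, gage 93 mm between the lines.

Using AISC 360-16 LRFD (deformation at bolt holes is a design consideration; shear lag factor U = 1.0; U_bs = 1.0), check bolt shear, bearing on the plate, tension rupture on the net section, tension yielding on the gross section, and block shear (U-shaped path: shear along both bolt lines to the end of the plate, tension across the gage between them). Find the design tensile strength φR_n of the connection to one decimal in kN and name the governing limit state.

586.8 kN (net-section rupture governs)

Bolt shear: A_b = π(30)²/4 = 706.86 mm². φR_n = 0.75 × 469 × 706.86 × 6 × 1 = 1491.8 kN.
Bearing (12 mm plate, F_u = 400 MPa): end bolts L_c = 60 − 33/2 = 43.5, R_n = min(1.2×43.5×12×400, 2.4×30×12×400) = 250.56 kN/bolt; interior L_c = 110 − 33 = 77, R_n = 345.6 kN/bolt. φR_n = 0.75 × (2×250.56 + 4×345.6) = 1412.6 kN.
Tension rupture (net): A_n = (233 − 2×35)×12 = 1956 mm² (U = 1.0, A_e = A_n). φR_n = 0.75 × 400 × 1956 = 586.8 kN.
Tension yield (gross): A_g = 233×12 = 2796 mm². φR_n = 0.90 × 250 × 2796 = 629.1 kN.
Block shear: shear path 2×[60+2×110] = 2×280 mm, A_gv = 6720, A_nv = 2×(280 − 2.5×35)×12 = 4620 mm²; tension across gage: (93 − 1×35)×12 = 696 mm². R_n = min(0.6×400×4620, 0.6×250×6720) + 1.0×400×696 = min(1108.8, 1008) + 278.4 = 1286.4 kN. φR_n = 0.75 × 1286.4 = 964.8 kN.
Governing: min(1491.8, 1412.6, 586.8, 629.1, 964.8) = 586.8 kN → net-section rupture.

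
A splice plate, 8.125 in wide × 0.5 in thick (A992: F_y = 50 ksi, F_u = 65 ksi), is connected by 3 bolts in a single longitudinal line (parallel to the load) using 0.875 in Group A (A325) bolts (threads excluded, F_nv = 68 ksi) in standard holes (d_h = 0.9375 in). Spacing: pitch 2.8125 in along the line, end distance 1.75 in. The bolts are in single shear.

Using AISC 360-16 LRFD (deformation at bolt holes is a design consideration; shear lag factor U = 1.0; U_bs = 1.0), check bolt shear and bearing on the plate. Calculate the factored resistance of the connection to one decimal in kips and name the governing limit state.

92.0 kips (bolt shear governs)

Bolt shear: A_b = π(0.875)²/4 = 0.60132 in². φR_n = 0.75 × 68 × 0.60132 × 3 × 1 = 92.0 kips.
Bearing (0.5 in plate, F_u = 65 ksi): end bolts L_c = 1.75 − 0.9375/2 = 1.28125, R_n = min(1.2×1.28125×0.5×65, 2.4×0.875×0.5×65) = 49.969 kips/bolt; interior L_c = 2.8125 − 0.9375 = 1.875, R_n = 68.25 kips/bolt. φR_n = 0.75 × (1×49.969 + 2×68.25) = 139.9 kips.
Governing: min(92.0, 139.9) = 92.0 kips → bolt shear.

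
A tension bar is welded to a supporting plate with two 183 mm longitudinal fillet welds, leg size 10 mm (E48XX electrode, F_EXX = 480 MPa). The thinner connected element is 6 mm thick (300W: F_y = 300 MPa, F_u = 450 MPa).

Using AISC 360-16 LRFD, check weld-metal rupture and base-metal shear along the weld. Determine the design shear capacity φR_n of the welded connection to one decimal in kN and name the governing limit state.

395.3 kN (base-metal shear governs)

Weld metal: throat = 0.707×10 = 7.07 mm, L = 2×183 = 366 mm. φR_n = 0.75 × 0.6 × 480 × 7.07 × 366 = 558.9 kN.
Base metal shear (6 mm plate): yield φR_n = 1.0×0.6×300×6×366 = 395.3 kN; rupture φR_n = 0.75×0.6×450×6×366 = 444.7 kN; take 395.3 kN (yield).
Governing: min(558.9, 395.3) = 395.3 kN → base-metal shear.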